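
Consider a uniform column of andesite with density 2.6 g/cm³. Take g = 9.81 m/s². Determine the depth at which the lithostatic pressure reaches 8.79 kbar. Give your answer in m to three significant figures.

h = P/(ρg) = 8.79 kbar / (2600 kg/m³ × 9.81 m/s²) = 8.790×10^8 Pa / 25506 Pa/m = 34462 m

34500 m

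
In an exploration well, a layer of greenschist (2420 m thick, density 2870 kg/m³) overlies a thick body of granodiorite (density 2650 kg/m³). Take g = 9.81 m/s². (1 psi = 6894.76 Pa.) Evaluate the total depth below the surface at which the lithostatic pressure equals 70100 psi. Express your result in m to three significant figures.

18400 m

Pressure at base of upper layers: 2870×9.81×2420 = 6.813×10^7 Pa = 9882 psi
Remaining pressure to be supplied by granodiorite: 4.833×10^8 − 6.813×10^7 = 4.152×10^8 Pa
Additional depth in granodiorite = 4.152×10^8 Pa / (2650 kg/m³ × 9.81 m/s²) = 15971 m
Total depth = 2420 m + 15971 m = 18391 m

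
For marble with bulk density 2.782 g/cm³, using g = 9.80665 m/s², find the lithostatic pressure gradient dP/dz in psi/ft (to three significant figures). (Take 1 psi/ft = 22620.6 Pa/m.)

1.21 psi/ft

dP/dz = ρg = 2782 kg/m³ × 9.80665 m/s² = 27282 Pa/m
= 27282 Pa/m × (1 psi/ft / 22621 Pa/m) = 1.2061 psi/ft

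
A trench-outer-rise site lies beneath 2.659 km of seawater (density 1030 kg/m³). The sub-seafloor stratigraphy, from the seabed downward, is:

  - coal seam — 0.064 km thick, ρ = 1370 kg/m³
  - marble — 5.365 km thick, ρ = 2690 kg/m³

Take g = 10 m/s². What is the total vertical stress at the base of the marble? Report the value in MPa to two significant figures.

seawater: 1030 kg/m³ × 10 m/s² × 2659 m = 2.739×10^7 Pa = 27.39 MPa
coal seam: 1370 kg/m³ × 10 m/s² × 64 m = 8.768×10^5 Pa = 0.8768 MPa
marble: 2690 kg/m³ × 10 m/s² × 5365 m = 1.443×10^8 Pa = 144.3 MPa
Total = 27.39 + 0.8768 + 144.3 = 172.58 MPa

170 MPa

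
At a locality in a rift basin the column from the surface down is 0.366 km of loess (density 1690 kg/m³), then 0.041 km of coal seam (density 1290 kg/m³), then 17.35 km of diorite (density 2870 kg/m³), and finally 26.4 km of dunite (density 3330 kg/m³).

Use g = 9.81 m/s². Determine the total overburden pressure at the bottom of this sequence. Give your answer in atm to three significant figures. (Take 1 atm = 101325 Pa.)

loess: 1690 kg/m³ × 9.81 m/s² × 366 m = 6.068×10^6 Pa = 59.89 atm
coal seam: 1290 kg/m³ × 9.81 m/s² × 41 m = 5.189×10^5 Pa = 5.121 atm
diorite: 2870 kg/m³ × 9.81 m/s² × 17350 m = 4.885×10^8 Pa = 4821 atm
dunite: 3330 kg/m³ × 9.81 m/s² × 26400 m = 8.624×10^8 Pa = 8511 atm
Total = 59.89 + 5.121 + 4821 + 8511 = 13397 atm

13400 atm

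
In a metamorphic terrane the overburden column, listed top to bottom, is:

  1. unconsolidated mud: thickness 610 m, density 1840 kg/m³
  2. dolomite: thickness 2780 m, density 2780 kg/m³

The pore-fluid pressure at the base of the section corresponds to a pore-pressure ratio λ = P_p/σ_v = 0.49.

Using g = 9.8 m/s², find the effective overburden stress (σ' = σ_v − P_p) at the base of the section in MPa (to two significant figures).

44 MPa

Overburden (lithostatic) stress σ_v:
unconsolidated mud: 1840 kg/m³ × 9.8 m/s² × 610 m = 1.100×10^7 Pa = 11.00 MPa
dolomite: 2780 kg/m³ × 9.8 m/s² × 2780 m = 7.574×10^7 Pa = 75.74 MPa
Total = 11.00 + 75.74 = 86.738 MPa
Pore pressure P_p = λ·σ_v = 0.49 × 86.74 MPa = 42.50 MPa
Effective stress σ' = σ_v − P_p = 86.74 − 42.50 = 44.236 MPa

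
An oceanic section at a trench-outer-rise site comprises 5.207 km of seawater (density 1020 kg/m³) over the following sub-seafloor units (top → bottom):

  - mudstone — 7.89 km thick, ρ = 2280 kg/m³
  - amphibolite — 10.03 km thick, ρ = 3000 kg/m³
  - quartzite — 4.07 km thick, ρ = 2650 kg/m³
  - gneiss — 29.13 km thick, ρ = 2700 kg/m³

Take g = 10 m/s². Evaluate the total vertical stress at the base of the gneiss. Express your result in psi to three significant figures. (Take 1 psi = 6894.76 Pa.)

207000 psi

seawater: 1020 kg/m³ × 10 m/s² × 5207 m = 5.311×10^7 Pa = 7703 psi
mudstone: 2280 kg/m³ × 10 m/s² × 7890 m = 1.799×10^8 Pa = 26091 psi
amphibolite: 3000 kg/m³ × 10 m/s² × 10030 m = 3.009×10^8 Pa = 43642 psi
quartzite: 2650 kg/m³ × 10 m/s² × 4070 m = 1.079×10^8 Pa = 15643 psi
gneiss: 2700 kg/m³ × 10 m/s² × 29130 m = 7.865×10^8 Pa = 1.141×10^5 psi
Total = 7703 + 26091 + 43642 + 15643 + 1.141×10^5 = 2.0715×10^5 psi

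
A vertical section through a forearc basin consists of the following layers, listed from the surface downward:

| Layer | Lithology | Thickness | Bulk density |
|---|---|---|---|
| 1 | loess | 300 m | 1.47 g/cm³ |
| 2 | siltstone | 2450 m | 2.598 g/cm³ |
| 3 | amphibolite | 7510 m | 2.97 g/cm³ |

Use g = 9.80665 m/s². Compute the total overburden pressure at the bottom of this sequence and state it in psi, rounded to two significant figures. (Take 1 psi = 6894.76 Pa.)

41000 psi

loess: 1470 kg/m³ × 9.80665 m/s² × 300 m = 4.325×10^6 Pa = 627.2 psi
siltstone: 2598 kg/m³ × 9.80665 m/s² × 2450 m = 6.242×10^7 Pa = 9053 psi
amphibolite: 2970 kg/m³ × 9.80665 m/s² × 7510 m = 2.187×10^8 Pa = 31725 psi
Total = 627.2 + 9053 + 31725 = 41405 psi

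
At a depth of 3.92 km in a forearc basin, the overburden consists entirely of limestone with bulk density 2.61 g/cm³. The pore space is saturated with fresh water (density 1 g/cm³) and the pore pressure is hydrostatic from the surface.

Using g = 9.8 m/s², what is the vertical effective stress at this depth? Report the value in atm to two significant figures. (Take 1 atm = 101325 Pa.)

Overburden (lithostatic) stress σ_v:
limestone: 2610 kg/m³ × 9.8 m/s² × 3920 m = 1.003×10^8 Pa = 100.3 MPa
Pore pressure P_p = 1000 kg/m³ × 9.8 m/s² × 3920 m = 3.842×10^7 Pa = 38.42 MPa
Effective stress σ' = σ_v − P_p = 100.3 − 38.42 = 61.850 MPa = 610.41 atm

610 atm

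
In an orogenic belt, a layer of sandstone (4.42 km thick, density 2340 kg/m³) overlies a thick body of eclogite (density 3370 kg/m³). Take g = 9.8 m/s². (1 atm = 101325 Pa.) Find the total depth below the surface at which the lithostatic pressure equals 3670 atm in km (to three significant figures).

12.6 km

Pressure at base of upper layers: 2340×9.8×4420 = 1.014×10^8 Pa = 1000 atm
Remaining pressure to be supplied by eclogite: 3.719×10^8 − 1.014×10^8 = 2.705×10^8 Pa
Additional depth in eclogite = 2.705×10^8 Pa / (3370 kg/m³ × 9.8 m/s²) = 8190.6 m
Total depth = 4420 m + 8190.6 m = 12611 m
= 12.611 km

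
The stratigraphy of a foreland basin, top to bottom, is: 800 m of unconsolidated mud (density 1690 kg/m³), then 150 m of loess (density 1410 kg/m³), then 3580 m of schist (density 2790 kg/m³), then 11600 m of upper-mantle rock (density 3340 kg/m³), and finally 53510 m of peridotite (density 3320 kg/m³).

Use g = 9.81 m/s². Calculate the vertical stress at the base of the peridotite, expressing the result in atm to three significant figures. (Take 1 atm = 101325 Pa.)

unconsolidated mud: 1690 kg/m³ × 9.81 m/s² × 800 m = 1.326×10^7 Pa = 130.9 atm
loess: 1410 kg/m³ × 9.81 m/s² × 150 m = 2.075×10^6 Pa = 20.48 atm
schist: 2790 kg/m³ × 9.81 m/s² × 3580 m = 9.798×10^7 Pa = 967.0 atm
upper-mantle rock: 3340 kg/m³ × 9.81 m/s² × 11600 m = 3.801×10^8 Pa = 3751 atm
peridotite: 3320 kg/m³ × 9.81 m/s² × 53510 m = 1.743×10^9 Pa = 17200 atm
Total = 130.9 + 20.48 + 967.0 + 3751 + 17200 = 22069 atm

22100 atm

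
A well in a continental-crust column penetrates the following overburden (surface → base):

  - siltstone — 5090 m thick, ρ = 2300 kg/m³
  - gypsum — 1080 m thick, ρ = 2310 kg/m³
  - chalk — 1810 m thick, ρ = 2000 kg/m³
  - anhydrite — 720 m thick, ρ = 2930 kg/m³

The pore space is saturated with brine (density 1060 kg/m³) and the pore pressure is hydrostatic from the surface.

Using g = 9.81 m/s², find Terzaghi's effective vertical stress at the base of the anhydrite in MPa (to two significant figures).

110 MPa

Overburden (lithostatic) stress σ_v:
siltstone: 2300 kg/m³ × 9.81 m/s² × 5090 m = 1.148×10^8 Pa = 114.8 MPa
gypsum: 2310 kg/m³ × 9.81 m/s² × 1080 m = 2.447×10^7 Pa = 24.47 MPa
chalk: 2000 kg/m³ × 9.81 m/s² × 1810 m = 3.551×10^7 Pa = 35.51 MPa
anhydrite: 2930 kg/m³ × 9.81 m/s² × 720 m = 2.070×10^7 Pa = 20.70 MPa
Total = 114.8 + 24.47 + 35.51 + 20.70 = 195.53 MPa
Pore pressure P_p = 1060 kg/m³ × 9.81 m/s² × 8700 m = 9.047×10^7 Pa = 90.47 MPa
Effective stress σ' = σ_v − P_p = 195.5 − 90.47 = 105.06 MPa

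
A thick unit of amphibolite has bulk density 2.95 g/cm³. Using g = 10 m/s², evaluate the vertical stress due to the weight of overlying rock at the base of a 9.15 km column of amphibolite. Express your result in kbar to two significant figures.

2.7 kbar

amphibolite: 2950 kg/m³ × 10 m/s² × 9150 m = 2.699×10^8 Pa = 2.699 kbar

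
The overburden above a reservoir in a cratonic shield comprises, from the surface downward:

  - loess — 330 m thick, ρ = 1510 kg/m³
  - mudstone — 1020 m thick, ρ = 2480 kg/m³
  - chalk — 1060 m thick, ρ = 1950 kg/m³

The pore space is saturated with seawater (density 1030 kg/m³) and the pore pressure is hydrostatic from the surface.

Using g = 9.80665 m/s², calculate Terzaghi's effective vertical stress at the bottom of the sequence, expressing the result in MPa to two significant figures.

Overburden (lithostatic) stress σ_v:
loess: 1510 kg/m³ × 9.80665 m/s² × 330 m = 4.887×10^6 Pa = 4.887 MPa
mudstone: 2480 kg/m³ × 9.80665 m/s² × 1020 m = 2.481×10^7 Pa = 24.81 MPa
chalk: 1950 kg/m³ × 9.80665 m/s² × 1060 m = 2.027×10^7 Pa = 20.27 MPa
Total = 4.887 + 24.81 + 20.27 = 49.964 MPa
Pore pressure P_p = 1030 kg/m³ × 9.80665 m/s² × 2410 m = 2.434×10^7 Pa = 24.34 MPa
Effective stress σ' = σ_v − P_p = 49.96 − 24.34 = 25.621 MPa

26 MPa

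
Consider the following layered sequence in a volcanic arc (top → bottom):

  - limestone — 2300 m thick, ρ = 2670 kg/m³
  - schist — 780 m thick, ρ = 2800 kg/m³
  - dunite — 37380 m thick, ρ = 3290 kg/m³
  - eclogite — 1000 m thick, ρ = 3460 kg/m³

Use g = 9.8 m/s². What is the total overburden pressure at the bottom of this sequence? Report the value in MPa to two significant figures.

1300 MPa

limestone: 2670 kg/m³ × 9.8 m/s² × 2300 m = 6.018×10^7 Pa = 60.18 MPa
schist: 2800 kg/m³ × 9.8 m/s² × 780 m = 2.140×10^7 Pa = 21.40 MPa
dunite: 3290 kg/m³ × 9.8 m/s² × 37380 m = 1.205×10^9 Pa = 1205 MPa
eclogite: 3460 kg/m³ × 9.8 m/s² × 1000 m = 3.391×10^7 Pa = 33.91 MPa
Total = 60.18 + 21.40 + 1205 + 33.91 = 1320.7 MPa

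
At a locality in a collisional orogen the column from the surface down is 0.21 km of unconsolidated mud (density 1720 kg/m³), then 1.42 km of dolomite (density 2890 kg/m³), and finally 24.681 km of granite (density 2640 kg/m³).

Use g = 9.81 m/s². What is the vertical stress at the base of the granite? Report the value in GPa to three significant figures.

0.683 GPa

unconsolidated mud: 1720 kg/m³ × 9.81 m/s² × 210 m = 3.543×10^6 Pa = 3.543×10^-3 GPa
dolomite: 2890 kg/m³ × 9.81 m/s² × 1420 m = 4.026×10^7 Pa = 0.04026 GPa
granite: 2640 kg/m³ × 9.81 m/s² × 24681 m = 6.392×10^8 Pa = 0.6392 GPa
Total = 3.543×10^-3 + 0.04026 + 0.6392 = 0.68300 GPa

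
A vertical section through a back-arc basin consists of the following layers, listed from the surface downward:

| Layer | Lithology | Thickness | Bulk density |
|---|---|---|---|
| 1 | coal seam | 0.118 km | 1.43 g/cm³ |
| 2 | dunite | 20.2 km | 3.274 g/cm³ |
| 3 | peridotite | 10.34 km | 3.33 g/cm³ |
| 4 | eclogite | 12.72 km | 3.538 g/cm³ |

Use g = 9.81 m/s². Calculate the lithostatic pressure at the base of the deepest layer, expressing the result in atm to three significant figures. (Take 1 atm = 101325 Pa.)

coal seam: 1430 kg/m³ × 9.81 m/s² × 118 m = 1.655×10^6 Pa = 16.34 atm
dunite: 3274 kg/m³ × 9.81 m/s² × 20200 m = 6.488×10^8 Pa = 6403 atm
peridotite: 3330 kg/m³ × 9.81 m/s² × 10340 m = 3.378×10^8 Pa = 3334 atm
eclogite: 3538 kg/m³ × 9.81 m/s² × 12720 m = 4.415×10^8 Pa = 4357 atm
Total = 16.34 + 6403 + 3334 + 4357 = 14110 atm

14100 atm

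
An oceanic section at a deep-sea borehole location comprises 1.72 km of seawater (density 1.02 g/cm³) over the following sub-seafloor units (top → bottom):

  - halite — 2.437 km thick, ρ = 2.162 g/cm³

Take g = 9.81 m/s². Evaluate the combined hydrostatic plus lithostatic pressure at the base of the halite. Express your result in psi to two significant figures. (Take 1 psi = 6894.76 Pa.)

seawater: 1020 kg/m³ × 9.81 m/s² × 1720 m = 1.721×10^7 Pa = 2496 psi
halite: 2162 kg/m³ × 9.81 m/s² × 2437 m = 5.169×10^7 Pa = 7497 psi
Total = 2496 + 7497 = 9992.7 psi

10000 psi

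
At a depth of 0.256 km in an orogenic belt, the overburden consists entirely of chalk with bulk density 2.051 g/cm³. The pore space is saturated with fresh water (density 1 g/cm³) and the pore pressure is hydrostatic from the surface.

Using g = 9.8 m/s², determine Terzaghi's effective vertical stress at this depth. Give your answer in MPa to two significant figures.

2.6 MPa

Overburden (lithostatic) stress σ_v:
chalk: 2051 kg/m³ × 9.8 m/s² × 256 m = 5.146×10^6 Pa = 5.146 MPa
Pore pressure P_p = 1000 kg/m³ × 9.8 m/s² × 256 m = 2.509×10^6 Pa = 2.509 MPa
Effective stress σ' = σ_v − P_p = 5.146 − 2.509 = 2.6367 MPa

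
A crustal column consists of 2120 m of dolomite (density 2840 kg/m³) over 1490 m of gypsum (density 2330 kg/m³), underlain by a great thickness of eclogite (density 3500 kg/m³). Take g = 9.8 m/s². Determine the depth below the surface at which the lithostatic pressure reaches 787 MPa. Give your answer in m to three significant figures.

23800 m

Pressure at base of upper layers: 2840×9.8×2120 + 2330×9.8×1490 = 9.303×10^7 Pa = 93.03 MPa
Remaining pressure to be supplied by eclogite: 7.870×10^8 − 9.303×10^7 = 6.940×10^8 Pa
Additional depth in eclogite = 6.940×10^8 Pa / (3500 kg/m³ × 9.8 m/s²) = 20232 m
Total depth = 3610 m + 20232 m = 23842 m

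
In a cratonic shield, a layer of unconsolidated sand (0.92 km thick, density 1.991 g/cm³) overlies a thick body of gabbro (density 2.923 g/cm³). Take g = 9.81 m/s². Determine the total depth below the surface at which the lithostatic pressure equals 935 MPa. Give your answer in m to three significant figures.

Pressure at base of upper layers: 1991×9.81×920 = 1.797×10^7 Pa = 17.97 MPa
Remaining pressure to be supplied by gabbro: 9.350×10^8 − 1.797×10^7 = 9.170×10^8 Pa
Additional depth in gabbro = 9.170×10^8 Pa / (2923 kg/m³ × 9.81 m/s²) = 31981 m
Total depth = 920 m + 31981 m = 32901 m

32900 m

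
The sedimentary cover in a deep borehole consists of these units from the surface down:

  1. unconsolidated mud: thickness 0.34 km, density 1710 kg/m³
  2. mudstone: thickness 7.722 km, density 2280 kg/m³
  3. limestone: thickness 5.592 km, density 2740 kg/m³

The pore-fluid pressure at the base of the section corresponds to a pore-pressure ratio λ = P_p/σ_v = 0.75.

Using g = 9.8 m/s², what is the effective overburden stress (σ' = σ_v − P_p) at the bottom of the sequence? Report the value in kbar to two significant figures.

Overburden (lithostatic) stress σ_v:
unconsolidated mud: 1710 kg/m³ × 9.8 m/s² × 340 m = 5.698×10^6 Pa = 5.698 MPa
mudstone: 2280 kg/m³ × 9.8 m/s² × 7722 m = 1.725×10^8 Pa = 172.5 MPa
limestone: 2740 kg/m³ × 9.8 m/s² × 5592 m = 1.502×10^8 Pa = 150.2 MPa
Total = 5.698 + 172.5 + 150.2 = 328.39 MPa
Pore pressure P_p = λ·σ_v = 0.75 × 328.4 MPa = 246.3 MPa
Effective stress σ' = σ_v − P_p = 328.4 − 246.3 = 82.099 MPa = 0.82099 kbar

0.82 kbar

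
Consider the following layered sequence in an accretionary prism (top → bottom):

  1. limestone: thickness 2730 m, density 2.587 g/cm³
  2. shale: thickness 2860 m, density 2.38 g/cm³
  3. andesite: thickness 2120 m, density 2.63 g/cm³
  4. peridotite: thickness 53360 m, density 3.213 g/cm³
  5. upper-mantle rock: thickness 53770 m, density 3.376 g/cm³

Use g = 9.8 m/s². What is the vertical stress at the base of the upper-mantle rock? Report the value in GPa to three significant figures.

limestone: 2587 kg/m³ × 9.8 m/s² × 2730 m = 6.921×10^7 Pa = 0.06921 GPa
shale: 2380 kg/m³ × 9.8 m/s² × 2860 m = 6.671×10^7 Pa = 0.06671 GPa
andesite: 2630 kg/m³ × 9.8 m/s² × 2120 m = 5.464×10^7 Pa = 0.05464 GPa
peridotite: 3213 kg/m³ × 9.8 m/s² × 53360 m = 1.680×10^9 Pa = 1.680 GPa
upper-mantle rock: 3376 kg/m³ × 9.8 m/s² × 53770 m = 1.779×10^9 Pa = 1.779 GPa
Total = 0.06921 + 0.06671 + 0.05464 + 1.680 + 1.779 = 3.6497 GPa

3.65 GPa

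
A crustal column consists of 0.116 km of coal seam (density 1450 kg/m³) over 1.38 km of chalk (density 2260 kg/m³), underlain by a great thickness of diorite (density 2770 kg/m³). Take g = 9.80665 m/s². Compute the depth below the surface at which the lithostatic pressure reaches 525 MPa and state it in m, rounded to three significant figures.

19600 m

Pressure at base of upper layers: 1450×9.80665×116 + 2260×9.80665×1380 = 3.223×10^7 Pa = 32.23 MPa
Remaining pressure to be supplied by diorite: 5.250×10^8 − 3.223×10^7 = 4.928×10^8 Pa
Additional depth in diorite = 4.928×10^8 Pa / (2770 kg/m³ × 9.80665 m/s²) = 18140 m
Total depth = 1496 m + 18140 m = 19636 m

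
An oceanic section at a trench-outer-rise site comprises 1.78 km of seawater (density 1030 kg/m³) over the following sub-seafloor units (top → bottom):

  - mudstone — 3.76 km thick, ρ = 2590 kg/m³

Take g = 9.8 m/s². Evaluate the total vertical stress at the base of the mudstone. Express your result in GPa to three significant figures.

0.113 GPa

seawater: 1030 kg/m³ × 9.8 m/s² × 1780 m = 1.797×10^7 Pa = 0.01797 GPa
mudstone: 2590 kg/m³ × 9.8 m/s² × 3760 m = 9.544×10^7 Pa = 0.09544 GPa
Total = 0.01797 + 0.09544 = 0.11340 GPa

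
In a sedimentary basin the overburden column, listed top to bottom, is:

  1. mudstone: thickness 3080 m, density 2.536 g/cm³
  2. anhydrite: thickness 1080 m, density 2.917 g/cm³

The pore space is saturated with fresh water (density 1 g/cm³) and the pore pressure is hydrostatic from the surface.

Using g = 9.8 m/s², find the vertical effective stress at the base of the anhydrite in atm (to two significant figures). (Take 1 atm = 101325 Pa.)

Overburden (lithostatic) stress σ_v:
mudstone: 2536 kg/m³ × 9.8 m/s² × 3080 m = 7.655×10^7 Pa = 76.55 MPa
anhydrite: 2917 kg/m³ × 9.8 m/s² × 1080 m = 3.087×10^7 Pa = 30.87 MPa
Total = 76.55 + 30.87 = 107.42 MPa
Pore pressure P_p = 1000 kg/m³ × 9.8 m/s² × 4160 m = 4.077×10^7 Pa = 40.77 MPa
Effective stress σ' = σ_v − P_p = 107.4 − 40.77 = 66.652 MPa = 657.81 atm

660 atm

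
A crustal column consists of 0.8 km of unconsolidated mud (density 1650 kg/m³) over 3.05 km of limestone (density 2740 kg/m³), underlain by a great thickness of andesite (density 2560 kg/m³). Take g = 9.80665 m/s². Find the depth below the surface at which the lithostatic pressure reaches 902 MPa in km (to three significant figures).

36.0 km

Pressure at base of upper layers: 1650×9.80665×800 + 2740×9.80665×3050 = 9.490×10^7 Pa = 94.90 MPa
Remaining pressure to be supplied by andesite: 9.020×10^8 − 9.490×10^7 = 8.071×10^8 Pa
Additional depth in andesite = 8.071×10^8 Pa / (2560 kg/m³ × 9.80665 m/s²) = 32149 m
Total depth = 3850 m + 32149 m = 35999 m
= 35.999 km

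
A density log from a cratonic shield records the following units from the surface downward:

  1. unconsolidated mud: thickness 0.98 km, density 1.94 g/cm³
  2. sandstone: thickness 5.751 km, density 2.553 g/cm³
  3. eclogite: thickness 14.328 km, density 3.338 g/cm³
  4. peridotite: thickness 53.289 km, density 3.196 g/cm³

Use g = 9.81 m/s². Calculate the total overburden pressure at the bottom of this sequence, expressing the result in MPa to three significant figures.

unconsolidated mud: 1940 kg/m³ × 9.81 m/s² × 980 m = 1.865×10^7 Pa = 18.65 MPa
sandstone: 2553 kg/m³ × 9.81 m/s² × 5751 m = 1.440×10^8 Pa = 144.0 MPa
eclogite: 3338 kg/m³ × 9.81 m/s² × 14328 m = 4.692×10^8 Pa = 469.2 MPa
peridotite: 3196 kg/m³ × 9.81 m/s² × 53289 m = 1.671×10^9 Pa = 1671 MPa
Total = 18.65 + 144.0 + 469.2 + 1671 = 2302.6 MPa

2300 MPa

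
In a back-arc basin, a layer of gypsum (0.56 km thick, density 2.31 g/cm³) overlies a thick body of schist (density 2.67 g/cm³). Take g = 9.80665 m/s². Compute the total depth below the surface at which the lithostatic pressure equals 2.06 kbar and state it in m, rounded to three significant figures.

7940 m

Pressure at base of upper layers: 2310×9.80665×560 = 1.269×10^7 Pa = 0.1269 kbar
Remaining pressure to be supplied by schist: 2.060×10^8 − 1.269×10^7 = 1.933×10^8 Pa
Additional depth in schist = 1.933×10^8 Pa / (2670 kg/m³ × 9.80665 m/s²) = 7383.0 m
Total depth = 560 m + 7383.0 m = 7943.0 m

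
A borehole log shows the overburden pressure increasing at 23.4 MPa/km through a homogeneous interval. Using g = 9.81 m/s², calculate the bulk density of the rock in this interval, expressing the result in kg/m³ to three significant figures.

ρ = (dP/dz)/g = 23.4 MPa/km / 9.81 m/s² = 23400 Pa/m / 9.81 m/s² = 2385.3 kg/m³

2390 kg/m³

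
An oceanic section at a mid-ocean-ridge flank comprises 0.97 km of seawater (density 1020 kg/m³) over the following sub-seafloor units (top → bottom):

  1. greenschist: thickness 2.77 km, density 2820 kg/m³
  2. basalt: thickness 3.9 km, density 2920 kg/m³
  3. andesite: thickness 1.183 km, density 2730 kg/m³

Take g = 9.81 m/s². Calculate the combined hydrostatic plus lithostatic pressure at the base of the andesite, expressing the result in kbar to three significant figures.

seawater: 1020 kg/m³ × 9.81 m/s² × 970 m = 9.706×10^6 Pa = 0.09706 kbar
greenschist: 2820 kg/m³ × 9.81 m/s² × 2770 m = 7.663×10^7 Pa = 0.7663 kbar
basalt: 2920 kg/m³ × 9.81 m/s² × 3900 m = 1.117×10^8 Pa = 1.117 kbar
andesite: 2730 kg/m³ × 9.81 m/s² × 1183 m = 3.168×10^7 Pa = 0.3168 kbar
Total = 0.09706 + 0.7663 + 1.117 + 0.3168 = 2.2973 kbar

2.30 kbar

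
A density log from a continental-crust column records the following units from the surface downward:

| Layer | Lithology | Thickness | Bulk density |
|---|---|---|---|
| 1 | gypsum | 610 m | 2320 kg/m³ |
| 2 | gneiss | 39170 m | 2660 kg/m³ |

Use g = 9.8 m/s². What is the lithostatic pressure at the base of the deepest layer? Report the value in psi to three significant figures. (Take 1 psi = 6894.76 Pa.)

gypsum: 2320 kg/m³ × 9.8 m/s² × 610 m = 1.387×10^7 Pa = 2012 psi
gneiss: 2660 kg/m³ × 9.8 m/s² × 39170 m = 1.021×10^9 Pa = 1.481×10^5 psi
Total = 2012 + 1.481×10^5 = 1.5011×10^5 psi

150000 psi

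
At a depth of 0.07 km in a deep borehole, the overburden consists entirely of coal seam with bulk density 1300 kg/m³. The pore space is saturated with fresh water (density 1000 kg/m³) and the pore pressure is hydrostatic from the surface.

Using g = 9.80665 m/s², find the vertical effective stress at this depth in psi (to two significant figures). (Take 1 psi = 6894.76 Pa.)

Overburden (lithostatic) stress σ_v:
coal seam: 1300 kg/m³ × 9.80665 m/s² × 70 m = 8.924×10^5 Pa = 0.8924 MPa
Pore pressure P_p = 1000 kg/m³ × 9.80665 m/s² × 70 m = 6.865×10^5 Pa = 0.6865 MPa
Effective stress σ' = σ_v − P_p = 0.8924 − 0.6865 = 0.20594 MPa = 29.869 psi

30 psi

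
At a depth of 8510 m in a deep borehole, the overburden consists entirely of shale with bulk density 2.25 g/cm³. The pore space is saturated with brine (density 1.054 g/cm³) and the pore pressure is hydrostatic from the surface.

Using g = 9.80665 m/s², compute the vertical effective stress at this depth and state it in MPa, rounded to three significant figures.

Overburden (lithostatic) stress σ_v:
shale: 2250 kg/m³ × 9.80665 m/s² × 8510 m = 1.878×10^8 Pa = 187.8 MPa
Pore pressure P_p = 1054 kg/m³ × 9.80665 m/s² × 8510 m = 8.796×10^7 Pa = 87.96 MPa
Effective stress σ' = σ_v − P_p = 187.8 − 87.96 = 99.812 MPa

99.8 MPa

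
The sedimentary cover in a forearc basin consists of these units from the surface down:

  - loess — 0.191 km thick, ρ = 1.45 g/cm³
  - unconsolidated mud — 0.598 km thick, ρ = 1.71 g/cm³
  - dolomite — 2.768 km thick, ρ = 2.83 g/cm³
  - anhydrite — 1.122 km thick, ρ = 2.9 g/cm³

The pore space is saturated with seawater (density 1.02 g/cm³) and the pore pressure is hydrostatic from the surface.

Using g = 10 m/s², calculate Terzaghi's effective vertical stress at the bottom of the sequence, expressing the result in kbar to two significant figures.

0.76 kbar

Overburden (lithostatic) stress σ_v:
loess: 1450 kg/m³ × 10 m/s² × 191 m = 2.769×10^6 Pa = 2.769 MPa
unconsolidated mud: 1710 kg/m³ × 10 m/s² × 598 m = 1.023×10^7 Pa = 10.23 MPa
dolomite: 2830 kg/m³ × 10 m/s² × 2768 m = 7.833×10^7 Pa = 78.33 MPa
anhydrite: 2900 kg/m³ × 10 m/s² × 1122 m = 3.254×10^7 Pa = 32.54 MPa
Total = 2.769 + 10.23 + 78.33 + 32.54 = 123.87 MPa
Pore pressure P_p = 1020 kg/m³ × 10 m/s² × 4679 m = 4.773×10^7 Pa = 47.73 MPa
Effective stress σ' = σ_v − P_p = 123.9 − 47.73 = 76.142 MPa = 0.76142 kbar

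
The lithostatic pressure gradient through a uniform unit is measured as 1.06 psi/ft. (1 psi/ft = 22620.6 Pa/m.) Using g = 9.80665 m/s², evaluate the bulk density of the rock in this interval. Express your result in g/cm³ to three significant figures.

2.45 g/cm³

ρ = (dP/dz)/g = 1.06 psi/ft / 9.80665 m/s² = 23978 Pa/m / 9.80665 m/s² = 2445.1 kg/m³
= 2.445 g/cm³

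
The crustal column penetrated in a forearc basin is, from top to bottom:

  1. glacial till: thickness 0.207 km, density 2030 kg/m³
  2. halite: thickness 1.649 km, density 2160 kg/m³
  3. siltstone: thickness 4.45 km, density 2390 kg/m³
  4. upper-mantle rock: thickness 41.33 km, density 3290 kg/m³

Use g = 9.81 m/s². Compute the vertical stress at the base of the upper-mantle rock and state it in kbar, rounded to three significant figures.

glacial till: 2030 kg/m³ × 9.81 m/s² × 207 m = 4.122×10^6 Pa = 0.04122 kbar
halite: 2160 kg/m³ × 9.81 m/s² × 1649 m = 3.494×10^7 Pa = 0.3494 kbar
siltstone: 2390 kg/m³ × 9.81 m/s² × 4450 m = 1.043×10^8 Pa = 1.043 kbar
upper-mantle rock: 3290 kg/m³ × 9.81 m/s² × 41330 m = 1.334×10^9 Pa = 13.34 kbar
Total = 0.04122 + 0.3494 + 1.043 + 13.34 = 14.773 kbar

14.8 kbar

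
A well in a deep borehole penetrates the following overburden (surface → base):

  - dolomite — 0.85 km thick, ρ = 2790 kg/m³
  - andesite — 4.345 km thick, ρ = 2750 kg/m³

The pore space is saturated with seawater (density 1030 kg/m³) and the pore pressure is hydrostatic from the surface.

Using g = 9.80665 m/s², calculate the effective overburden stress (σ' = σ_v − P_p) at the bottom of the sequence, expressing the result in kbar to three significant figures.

0.880 kbar

Overburden (lithostatic) stress σ_v:
dolomite: 2790 kg/m³ × 9.80665 m/s² × 850 m = 2.326×10^7 Pa = 23.26 MPa
andesite: 2750 kg/m³ × 9.80665 m/s² × 4345 m = 1.172×10^8 Pa = 117.2 MPa
Total = 23.26 + 117.2 = 140.43 MPa
Pore pressure P_p = 1030 kg/m³ × 9.80665 m/s² × 5195 m = 5.247×10^7 Pa = 52.47 MPa
Effective stress σ' = σ_v − P_p = 140.4 − 52.47 = 87.960 MPa = 0.87960 kbar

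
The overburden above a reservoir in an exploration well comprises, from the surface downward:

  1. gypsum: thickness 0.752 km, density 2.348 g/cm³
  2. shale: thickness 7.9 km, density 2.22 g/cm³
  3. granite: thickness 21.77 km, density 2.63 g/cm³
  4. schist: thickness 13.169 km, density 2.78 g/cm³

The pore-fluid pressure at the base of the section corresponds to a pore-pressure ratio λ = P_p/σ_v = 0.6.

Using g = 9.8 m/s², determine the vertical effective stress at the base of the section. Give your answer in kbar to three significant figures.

Overburden (lithostatic) stress σ_v:
gypsum: 2348 kg/m³ × 9.8 m/s² × 752 m = 1.730×10^7 Pa = 17.30 MPa
shale: 2220 kg/m³ × 9.8 m/s² × 7900 m = 1.719×10^8 Pa = 171.9 MPa
granite: 2630 kg/m³ × 9.8 m/s² × 21770 m = 5.611×10^8 Pa = 561.1 MPa
schist: 2780 kg/m³ × 9.8 m/s² × 13169 m = 3.588×10^8 Pa = 358.8 MPa
Total = 17.30 + 171.9 + 561.1 + 358.8 = 1109.1 MPa
Pore pressure P_p = λ·σ_v = 0.6 × 1109 MPa = 665.4 MPa
Effective stress σ' = σ_v − P_p = 1109 − 665.4 = 443.62 MPa = 4.4362 kbar

4.44 kbar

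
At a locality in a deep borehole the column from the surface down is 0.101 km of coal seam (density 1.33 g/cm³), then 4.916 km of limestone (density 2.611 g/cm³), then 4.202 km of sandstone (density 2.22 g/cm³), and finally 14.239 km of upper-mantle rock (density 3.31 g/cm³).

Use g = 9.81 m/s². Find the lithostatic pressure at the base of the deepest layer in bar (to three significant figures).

coal seam: 1330 kg/m³ × 9.81 m/s² × 101 m = 1.318×10^6 Pa = 13.18 bar
limestone: 2611 kg/m³ × 9.81 m/s² × 4916 m = 1.259×10^8 Pa = 1259 bar
sandstone: 2220 kg/m³ × 9.81 m/s² × 4202 m = 9.151×10^7 Pa = 915.1 bar
upper-mantle rock: 3310 kg/m³ × 9.81 m/s² × 14239 m = 4.624×10^8 Pa = 4624 bar
Total = 13.18 + 1259 + 915.1 + 4624 = 6811.0 bar

6810 bar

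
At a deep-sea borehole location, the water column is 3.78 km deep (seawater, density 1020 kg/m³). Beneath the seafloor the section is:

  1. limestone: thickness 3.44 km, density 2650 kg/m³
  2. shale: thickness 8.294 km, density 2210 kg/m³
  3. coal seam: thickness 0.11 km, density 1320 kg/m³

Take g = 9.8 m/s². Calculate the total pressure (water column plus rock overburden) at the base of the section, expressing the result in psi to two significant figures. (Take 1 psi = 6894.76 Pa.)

45000 psi

seawater: 1020 kg/m³ × 9.8 m/s² × 3780 m = 3.778×10^7 Pa = 5480 psi
limestone: 2650 kg/m³ × 9.8 m/s² × 3440 m = 8.934×10^7 Pa = 12957 psi
shale: 2210 kg/m³ × 9.8 m/s² × 8294 m = 1.796×10^8 Pa = 26053 psi
coal seam: 1320 kg/m³ × 9.8 m/s² × 110 m = 1.423×10^6 Pa = 206.4 psi
Total = 5480 + 12957 + 26053 + 206.4 = 44697 psi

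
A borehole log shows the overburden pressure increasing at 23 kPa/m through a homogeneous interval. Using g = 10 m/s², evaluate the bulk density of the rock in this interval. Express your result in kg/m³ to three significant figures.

ρ = (dP/dz)/g = 23 kPa/m / 10 m/s² = 23000 Pa/m / 10 m/s² = 2300.0 kg/m³

2300 kg/m³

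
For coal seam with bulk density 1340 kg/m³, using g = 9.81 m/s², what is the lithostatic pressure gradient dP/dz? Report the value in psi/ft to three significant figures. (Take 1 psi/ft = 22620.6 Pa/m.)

0.581 psi/ft

dP/dz = ρg = 1340 kg/m³ × 9.81 m/s² = 13145 Pa/m
= 13145 Pa/m × (1 psi/ft / 22621 Pa/m) = 0.58113 psi/ft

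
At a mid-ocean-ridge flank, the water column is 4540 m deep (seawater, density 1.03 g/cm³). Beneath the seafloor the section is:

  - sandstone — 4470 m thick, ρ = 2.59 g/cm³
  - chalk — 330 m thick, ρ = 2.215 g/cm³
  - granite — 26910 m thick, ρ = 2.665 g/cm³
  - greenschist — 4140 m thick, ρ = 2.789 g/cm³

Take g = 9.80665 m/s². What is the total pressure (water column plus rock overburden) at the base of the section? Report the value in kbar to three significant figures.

seawater: 1030 kg/m³ × 9.80665 m/s² × 4540 m = 4.586×10^7 Pa = 0.4586 kbar
sandstone: 2590 kg/m³ × 9.80665 m/s² × 4470 m = 1.135×10^8 Pa = 1.135 kbar
chalk: 2215 kg/m³ × 9.80665 m/s² × 330 m = 7.168×10^6 Pa = 0.07168 kbar
granite: 2665 kg/m³ × 9.80665 m/s² × 26910 m = 7.033×10^8 Pa = 7.033 kbar
greenschist: 2789 kg/m³ × 9.80665 m/s² × 4140 m = 1.132×10^8 Pa = 1.132 kbar
Total = 0.4586 + 1.135 + 0.07168 + 7.033 + 1.132 = 9.8308 kbar

9.83 kbar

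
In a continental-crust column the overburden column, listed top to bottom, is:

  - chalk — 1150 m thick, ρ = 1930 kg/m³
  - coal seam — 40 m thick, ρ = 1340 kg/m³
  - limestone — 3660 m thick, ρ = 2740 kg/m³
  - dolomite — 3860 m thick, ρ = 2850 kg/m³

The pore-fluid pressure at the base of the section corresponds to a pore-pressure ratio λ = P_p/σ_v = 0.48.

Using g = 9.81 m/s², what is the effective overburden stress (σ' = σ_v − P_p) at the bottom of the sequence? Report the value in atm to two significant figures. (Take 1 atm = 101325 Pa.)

Overburden (lithostatic) stress σ_v:
chalk: 1930 kg/m³ × 9.81 m/s² × 1150 m = 2.177×10^7 Pa = 21.77 MPa
coal seam: 1340 kg/m³ × 9.81 m/s² × 40 m = 5.258×10^5 Pa = 0.5258 MPa
limestone: 2740 kg/m³ × 9.81 m/s² × 3660 m = 9.838×10^7 Pa = 98.38 MPa
dolomite: 2850 kg/m³ × 9.81 m/s² × 3860 m = 1.079×10^8 Pa = 107.9 MPa
Total = 21.77 + 0.5258 + 98.38 + 107.9 = 228.60 MPa
Pore pressure P_p = λ·σ_v = 0.48 × 228.6 MPa = 109.7 MPa
Effective stress σ' = σ_v − P_p = 228.6 − 109.7 = 118.87 MPa = 1173.2 atm

1200 atm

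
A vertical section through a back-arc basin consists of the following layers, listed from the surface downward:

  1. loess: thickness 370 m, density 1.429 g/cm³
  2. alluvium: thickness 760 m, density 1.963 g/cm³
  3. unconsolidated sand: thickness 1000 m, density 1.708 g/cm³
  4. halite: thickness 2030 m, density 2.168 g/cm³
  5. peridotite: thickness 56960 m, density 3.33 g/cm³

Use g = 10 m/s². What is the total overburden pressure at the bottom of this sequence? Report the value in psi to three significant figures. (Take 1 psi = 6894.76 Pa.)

287000 psi

loess: 1429 kg/m³ × 10 m/s² × 370 m = 5.287×10^6 Pa = 766.9 psi
alluvium: 1963 kg/m³ × 10 m/s² × 760 m = 1.492×10^7 Pa = 2164 psi
unconsolidated sand: 1708 kg/m³ × 10 m/s² × 1000 m = 1.708×10^7 Pa = 2477 psi
halite: 2168 kg/m³ × 10 m/s² × 2030 m = 4.401×10^7 Pa = 6383 psi
peridotite: 3330 kg/m³ × 10 m/s² × 56960 m = 1.897×10^9 Pa = 2.751×10^5 psi
Total = 766.9 + 2164 + 2477 + 6383 + 2.751×10^5 = 2.8689×10^5 psi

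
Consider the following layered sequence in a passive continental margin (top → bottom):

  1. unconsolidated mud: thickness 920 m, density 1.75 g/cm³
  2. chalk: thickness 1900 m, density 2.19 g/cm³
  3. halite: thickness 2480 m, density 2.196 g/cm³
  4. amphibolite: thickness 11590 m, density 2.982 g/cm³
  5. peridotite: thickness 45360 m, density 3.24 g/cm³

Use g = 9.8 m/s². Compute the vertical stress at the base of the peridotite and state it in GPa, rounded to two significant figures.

1.9 GPa

unconsolidated mud: 1750 kg/m³ × 9.8 m/s² × 920 m = 1.578×10^7 Pa = 0.01578 GPa
chalk: 2190 kg/m³ × 9.8 m/s² × 1900 m = 4.078×10^7 Pa = 0.04078 GPa
halite: 2196 kg/m³ × 9.8 m/s² × 2480 m = 5.337×10^7 Pa = 0.05337 GPa
amphibolite: 2982 kg/m³ × 9.8 m/s² × 11590 m = 3.387×10^8 Pa = 0.3387 GPa
peridotite: 3240 kg/m³ × 9.8 m/s² × 45360 m = 1.440×10^9 Pa = 1.440 GPa
Total = 0.01578 + 0.04078 + 0.05337 + 0.3387 + 1.440 = 1.8889 GPa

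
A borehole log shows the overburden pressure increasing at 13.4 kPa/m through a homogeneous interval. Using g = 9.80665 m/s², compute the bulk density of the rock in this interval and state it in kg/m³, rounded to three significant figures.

ρ = (dP/dz)/g = 13.4 kPa/m / 9.80665 m/s² = 13400 Pa/m / 9.80665 m/s² = 1366.4 kg/m³

1370 kg/m³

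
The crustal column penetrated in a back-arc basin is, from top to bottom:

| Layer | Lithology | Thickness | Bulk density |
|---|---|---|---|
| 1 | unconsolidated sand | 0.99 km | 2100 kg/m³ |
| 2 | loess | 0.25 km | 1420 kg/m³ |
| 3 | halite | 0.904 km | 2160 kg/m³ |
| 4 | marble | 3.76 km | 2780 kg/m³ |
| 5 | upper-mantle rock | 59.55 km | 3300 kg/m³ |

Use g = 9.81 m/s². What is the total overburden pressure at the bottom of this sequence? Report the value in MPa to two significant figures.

2100 MPa

unconsolidated sand: 2100 kg/m³ × 9.81 m/s² × 990 m = 2.039×10^7 Pa = 20.39 MPa
loess: 1420 kg/m³ × 9.81 m/s² × 250 m = 3.483×10^6 Pa = 3.483 MPa
halite: 2160 kg/m³ × 9.81 m/s² × 904 m = 1.916×10^7 Pa = 19.16 MPa
marble: 2780 kg/m³ × 9.81 m/s² × 3760 m = 1.025×10^8 Pa = 102.5 MPa
upper-mantle rock: 3300 kg/m³ × 9.81 m/s² × 59550 m = 1.928×10^9 Pa = 1928 MPa
Total = 20.39 + 3.483 + 19.16 + 102.5 + 1928 = 2073.4 MPa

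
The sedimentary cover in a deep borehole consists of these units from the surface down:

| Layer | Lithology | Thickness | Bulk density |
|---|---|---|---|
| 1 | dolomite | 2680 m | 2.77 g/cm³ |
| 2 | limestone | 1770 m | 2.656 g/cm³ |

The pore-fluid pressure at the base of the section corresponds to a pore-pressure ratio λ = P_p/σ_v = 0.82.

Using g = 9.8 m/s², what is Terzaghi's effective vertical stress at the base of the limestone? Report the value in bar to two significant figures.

210 bar

Overburden (lithostatic) stress σ_v:
dolomite: 2770 kg/m³ × 9.8 m/s² × 2680 m = 7.275×10^7 Pa = 72.75 MPa
limestone: 2656 kg/m³ × 9.8 m/s² × 1770 m = 4.607×10^7 Pa = 46.07 MPa
Total = 72.75 + 46.07 = 118.82 MPa
Pore pressure P_p = λ·σ_v = 0.82 × 118.8 MPa = 97.43 MPa
Effective stress σ' = σ_v − P_p = 118.8 − 97.43 = 21.388 MPa = 213.88 bar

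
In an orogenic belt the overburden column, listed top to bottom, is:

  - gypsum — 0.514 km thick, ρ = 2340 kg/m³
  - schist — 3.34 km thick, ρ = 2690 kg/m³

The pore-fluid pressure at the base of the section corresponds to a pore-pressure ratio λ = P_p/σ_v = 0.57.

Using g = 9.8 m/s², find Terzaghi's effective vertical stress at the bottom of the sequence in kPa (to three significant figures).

42900 kPa

Overburden (lithostatic) stress σ_v:
gypsum: 2340 kg/m³ × 9.8 m/s² × 514 m = 1.179×10^7 Pa = 11.79 MPa
schist: 2690 kg/m³ × 9.8 m/s² × 3340 m = 8.805×10^7 Pa = 88.05 MPa
Total = 11.79 + 88.05 = 99.836 MPa
Pore pressure P_p = λ·σ_v = 0.57 × 99.84 MPa = 56.91 MPa
Effective stress σ' = σ_v − P_p = 99.84 − 56.91 = 42.930 MPa = 42930 kPa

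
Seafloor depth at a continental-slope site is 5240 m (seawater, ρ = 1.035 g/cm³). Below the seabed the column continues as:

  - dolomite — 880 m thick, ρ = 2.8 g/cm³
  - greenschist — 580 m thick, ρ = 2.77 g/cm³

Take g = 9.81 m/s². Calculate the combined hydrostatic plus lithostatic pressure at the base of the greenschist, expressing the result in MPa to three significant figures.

93.1 MPa

seawater: 1035 kg/m³ × 9.81 m/s² × 5240 m = 5.320×10^7 Pa = 53.20 MPa
dolomite: 2800 kg/m³ × 9.81 m/s² × 880 m = 2.417×10^7 Pa = 24.17 MPa
greenschist: 2770 kg/m³ × 9.81 m/s² × 580 m = 1.576×10^7 Pa = 15.76 MPa
Total = 53.20 + 24.17 + 15.76 = 93.136 MPa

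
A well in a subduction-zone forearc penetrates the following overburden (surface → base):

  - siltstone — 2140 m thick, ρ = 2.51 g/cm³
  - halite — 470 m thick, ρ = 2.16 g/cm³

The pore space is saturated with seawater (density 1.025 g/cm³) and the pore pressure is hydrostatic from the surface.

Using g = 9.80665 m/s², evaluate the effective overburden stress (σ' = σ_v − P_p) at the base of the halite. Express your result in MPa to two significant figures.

36 MPa

Overburden (lithostatic) stress σ_v:
siltstone: 2510 kg/m³ × 9.80665 m/s² × 2140 m = 5.268×10^7 Pa = 52.68 MPa
halite: 2160 kg/m³ × 9.80665 m/s² × 470 m = 9.956×10^6 Pa = 9.956 MPa
Total = 52.68 + 9.956 = 62.631 MPa
Pore pressure P_p = 1025 kg/m³ × 9.80665 m/s² × 2610 m = 2.624×10^7 Pa = 26.24 MPa
Effective stress σ' = σ_v − P_p = 62.63 − 26.24 = 36.396 MPa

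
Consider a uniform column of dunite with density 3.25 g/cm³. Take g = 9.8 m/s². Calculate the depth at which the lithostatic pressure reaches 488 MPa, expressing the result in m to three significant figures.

h = P/(ρg) = 488 MPa / (3250 kg/m³ × 9.8 m/s²) = 4.880×10^8 Pa / 31850 Pa/m = 15322 m

15300 m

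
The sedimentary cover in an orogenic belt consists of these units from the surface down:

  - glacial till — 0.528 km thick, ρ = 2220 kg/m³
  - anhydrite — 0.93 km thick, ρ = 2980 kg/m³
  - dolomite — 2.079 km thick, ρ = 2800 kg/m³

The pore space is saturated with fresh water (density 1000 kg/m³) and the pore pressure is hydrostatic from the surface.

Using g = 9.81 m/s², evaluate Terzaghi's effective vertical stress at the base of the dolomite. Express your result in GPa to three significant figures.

0.0611 GPa

Overburden (lithostatic) stress σ_v:
glacial till: 2220 kg/m³ × 9.81 m/s² × 528 m = 1.150×10^7 Pa = 11.50 MPa
anhydrite: 2980 kg/m³ × 9.81 m/s² × 930 m = 2.719×10^7 Pa = 27.19 MPa
dolomite: 2800 kg/m³ × 9.81 m/s² × 2079 m = 5.711×10^7 Pa = 57.11 MPa
Total = 11.50 + 27.19 + 57.11 = 95.792 MPa
Pore pressure P_p = 1000 kg/m³ × 9.81 m/s² × 3537 m = 3.470×10^7 Pa = 34.70 MPa
Effective stress σ' = σ_v − P_p = 95.79 − 34.70 = 61.094 MPa = 0.061094 GPa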